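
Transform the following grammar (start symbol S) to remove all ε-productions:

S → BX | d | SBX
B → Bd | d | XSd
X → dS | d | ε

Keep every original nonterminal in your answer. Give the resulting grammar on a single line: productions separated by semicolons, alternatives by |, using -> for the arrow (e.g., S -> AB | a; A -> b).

S -> B | d | BX | SB | SBX; B -> d | Bd | Sd | XSd; X -> d | dS

Nullable set: {X}.
S -> BX: X nullable, giving B | BX.
S -> SBX: X nullable, giving SB | SBX.
B -> XSd: X nullable, giving Sd | XSd.
Drop X -> ε.
Unchanged (no nullable symbols): S -> d; B -> Bd; B -> d; X -> d; X -> dS.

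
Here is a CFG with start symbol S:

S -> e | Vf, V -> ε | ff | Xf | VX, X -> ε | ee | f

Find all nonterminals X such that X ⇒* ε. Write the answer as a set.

{V, X}

Directly nullable (have an ε-rule): {V, X}.
Not nullable: S — each has a terminal in every rule's right-hand side or depends on a non-nullable symbol.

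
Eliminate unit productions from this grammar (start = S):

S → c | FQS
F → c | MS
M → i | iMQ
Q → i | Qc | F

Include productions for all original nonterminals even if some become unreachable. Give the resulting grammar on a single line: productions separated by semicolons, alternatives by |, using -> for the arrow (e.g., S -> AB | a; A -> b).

S -> c | FQS; F -> c | MS; M -> i | iMQ; Q -> c | i | MS | Qc

Unit productions: Q->F.
Unit pairs (A ⇒* B via units): (Q,F).
S: inherits non-unit rules of {S} → FQS | c.
F: inherits non-unit rules of {F} → MS | c.
M: inherits non-unit rules of {M} → i | iMQ.
Q: inherits non-unit rules of {F, Q} → MS | Qc | c | i.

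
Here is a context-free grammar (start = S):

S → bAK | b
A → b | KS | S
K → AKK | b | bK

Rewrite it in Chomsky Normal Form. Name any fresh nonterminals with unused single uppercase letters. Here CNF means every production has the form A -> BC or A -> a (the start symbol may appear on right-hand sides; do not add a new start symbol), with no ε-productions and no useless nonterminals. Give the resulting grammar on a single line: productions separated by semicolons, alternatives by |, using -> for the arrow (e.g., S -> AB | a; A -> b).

S -> b | BE; A -> b | BC | KS; B -> b; C -> AK; D -> KK; E -> AK; K -> b | AD | BK

No ε-productions.
After unit-elimination: S -> b | bAK; A -> b | KS | bAK; K -> b | bK | AKK.
TERM: introduce B -> b and substitute in every rule of length ≥2.
BIN: A -> BAK becomes A -> BC, C -> AK; K -> AKK becomes K -> AD, D -> KK; S -> BAK becomes S -> BE, E -> AK.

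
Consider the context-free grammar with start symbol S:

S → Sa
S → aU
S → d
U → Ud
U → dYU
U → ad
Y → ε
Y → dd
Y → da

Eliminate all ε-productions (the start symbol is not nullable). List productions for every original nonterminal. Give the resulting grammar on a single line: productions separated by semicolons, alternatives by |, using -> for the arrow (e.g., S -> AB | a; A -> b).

Nullable set: {Y}.
U -> dYU: Y nullable, giving dU | dYU.
Drop Y -> ε.
Unchanged (no nullable symbols): S -> Sa; S -> aU; S -> d; U -> Ud; U -> ad; Y -> da; Y -> dd.

S -> d | Sa | aU; U -> Ud | ad | dU | dYU; Y -> da | dd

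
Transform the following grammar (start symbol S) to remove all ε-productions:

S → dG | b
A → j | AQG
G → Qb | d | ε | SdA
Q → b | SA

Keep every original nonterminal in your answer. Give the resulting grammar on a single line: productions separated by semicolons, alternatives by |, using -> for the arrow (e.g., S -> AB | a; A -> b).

Nullable set: {G}.
S -> dG: G nullable, giving d | dG.
A -> AQG: G nullable, giving AQ | AQG.
Drop G -> ε.
Unchanged (no nullable symbols): S -> b; A -> j; G -> Qb; G -> SdA; G -> d; Q -> SA; Q -> b.

S -> b | d | dG; A -> j | AQ | AQG; G -> d | Qb | SdA; Q -> b | SA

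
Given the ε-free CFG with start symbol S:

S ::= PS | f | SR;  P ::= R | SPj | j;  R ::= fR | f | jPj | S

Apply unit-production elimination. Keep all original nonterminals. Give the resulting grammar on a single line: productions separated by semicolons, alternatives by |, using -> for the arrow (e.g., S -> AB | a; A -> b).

Unit productions: P->R, R->S.
Unit pairs (A ⇒* B via units): (P,R), (P,S), (R,S).
S: inherits non-unit rules of {S} → PS | SR | f.
P: inherits non-unit rules of {P, R, S} → PS | SPj | SR | f | fR | j | jPj.
R: inherits non-unit rules of {R, S} → PS | SR | f | fR | jPj.

S -> f | PS | SR; P -> f | j | PS | SR | fR | SPj | jPj; R -> f | PS | SR | fR | jPj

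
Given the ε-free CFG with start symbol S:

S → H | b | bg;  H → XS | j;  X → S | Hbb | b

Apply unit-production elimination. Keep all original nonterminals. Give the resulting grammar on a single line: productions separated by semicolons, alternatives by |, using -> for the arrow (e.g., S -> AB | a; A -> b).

S -> b | j | XS | bg; H -> j | XS; X -> b | j | XS | bg | Hbb

Unit productions: S->H, X->S.
Unit pairs (A ⇒* B via units): (S,H), (X,H), (X,S).
S: inherits non-unit rules of {H, S} → XS | b | bg | j.
H: inherits non-unit rules of {H} → XS | j.
X: inherits non-unit rules of {H, S, X} → Hbb | XS | b | bg | j.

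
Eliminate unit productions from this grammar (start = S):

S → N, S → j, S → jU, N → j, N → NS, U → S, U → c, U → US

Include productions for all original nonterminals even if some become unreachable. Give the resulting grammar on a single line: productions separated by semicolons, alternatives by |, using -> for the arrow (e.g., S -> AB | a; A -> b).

Unit productions: S->N, U->S.
Unit pairs (A ⇒* B via units): (S,N), (U,N), (U,S).
S: inherits non-unit rules of {N, S} → NS | j | jU.
N: inherits non-unit rules of {N} → NS | j.
U: inherits non-unit rules of {N, S, U} → NS | US | c | j | jU.

S -> j | NS | jU; N -> j | NS; U -> c | j | NS | US | jU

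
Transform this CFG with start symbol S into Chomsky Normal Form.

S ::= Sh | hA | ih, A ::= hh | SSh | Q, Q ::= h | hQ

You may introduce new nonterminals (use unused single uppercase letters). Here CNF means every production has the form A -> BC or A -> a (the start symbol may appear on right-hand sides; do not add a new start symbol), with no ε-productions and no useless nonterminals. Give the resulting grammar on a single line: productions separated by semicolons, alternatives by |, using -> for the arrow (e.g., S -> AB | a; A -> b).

S -> BA | CB | SB; A -> h | BB | BQ | SD; B -> h; C -> i; D -> SB; Q -> h | BQ

No ε-productions.
After unit-elimination: S -> Sh | hA | ih; A -> h | hQ | hh | SSh; Q -> h | hQ.
TERM: introduce B -> h, C -> i and substitute in every rule of length ≥2.
BIN: A -> SSB becomes A -> SD, D -> SB.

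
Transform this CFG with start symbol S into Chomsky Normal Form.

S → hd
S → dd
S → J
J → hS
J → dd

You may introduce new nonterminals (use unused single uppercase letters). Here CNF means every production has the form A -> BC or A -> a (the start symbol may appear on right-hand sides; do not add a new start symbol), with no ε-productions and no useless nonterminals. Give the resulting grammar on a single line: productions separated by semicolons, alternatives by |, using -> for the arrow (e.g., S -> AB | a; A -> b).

No ε-productions.
After unit-elimination: S -> dd | hS | hd; J -> dd | hS.
TERM: introduce A -> d, B -> h and substitute in every rule of length ≥2.
Drop unreachable/unproductive: J.

S -> AA | BA | BS; A -> d; B -> h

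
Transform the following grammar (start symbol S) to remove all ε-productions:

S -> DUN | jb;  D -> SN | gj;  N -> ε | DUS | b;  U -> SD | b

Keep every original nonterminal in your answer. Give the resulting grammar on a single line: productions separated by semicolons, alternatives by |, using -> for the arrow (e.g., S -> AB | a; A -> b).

S -> DU | jb | DUN; D -> S | SN | gj; N -> b | DUS; U -> b | SD

Nullable set: {N}.
S -> DUN: N nullable, giving DU | DUN.
D -> SN: N nullable, giving S | SN.
Drop N -> ε.
Unchanged (no nullable symbols): S -> jb; D -> gj; N -> DUS; N -> b; U -> SD; U -> b.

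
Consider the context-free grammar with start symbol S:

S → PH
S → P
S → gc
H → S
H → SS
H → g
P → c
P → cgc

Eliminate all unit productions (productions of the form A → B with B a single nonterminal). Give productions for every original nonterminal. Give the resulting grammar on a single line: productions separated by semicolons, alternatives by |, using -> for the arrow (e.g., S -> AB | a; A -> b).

Unit productions: H->S, S->P.
Unit pairs (A ⇒* B via units): (H,P), (H,S), (S,P).
S: inherits non-unit rules of {P, S} → PH | c | cgc | gc.
H: inherits non-unit rules of {H, P, S} → PH | SS | c | cgc | g | gc.
P: inherits non-unit rules of {P} → c | cgc.

S -> c | PH | gc | cgc; H -> c | g | PH | SS | gc | cgc; P -> c | cgc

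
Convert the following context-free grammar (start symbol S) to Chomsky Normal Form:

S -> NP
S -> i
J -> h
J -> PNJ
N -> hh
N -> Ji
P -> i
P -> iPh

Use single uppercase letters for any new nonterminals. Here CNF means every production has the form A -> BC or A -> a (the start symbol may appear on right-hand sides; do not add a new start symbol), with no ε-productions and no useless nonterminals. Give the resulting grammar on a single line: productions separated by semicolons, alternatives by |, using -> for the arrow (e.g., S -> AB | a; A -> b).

S -> i | NP; A -> i; B -> h; C -> NJ; D -> PB; J -> h | PC; N -> BB | JA; P -> i | AD

No ε-productions.
No unit productions to eliminate.
TERM: introduce B -> h, A -> i and substitute in every rule of length ≥2.
BIN: J -> PNJ becomes J -> PC, C -> NJ; P -> APB becomes P -> AD, D -> PB.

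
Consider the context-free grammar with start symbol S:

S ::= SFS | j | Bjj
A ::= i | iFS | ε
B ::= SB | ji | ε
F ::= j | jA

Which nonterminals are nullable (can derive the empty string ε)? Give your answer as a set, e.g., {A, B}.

{A, B}

Directly nullable (have an ε-rule): {A, B}.
Not nullable: F, S — each has a terminal in every rule's right-hand side or depends on a non-nullable symbol.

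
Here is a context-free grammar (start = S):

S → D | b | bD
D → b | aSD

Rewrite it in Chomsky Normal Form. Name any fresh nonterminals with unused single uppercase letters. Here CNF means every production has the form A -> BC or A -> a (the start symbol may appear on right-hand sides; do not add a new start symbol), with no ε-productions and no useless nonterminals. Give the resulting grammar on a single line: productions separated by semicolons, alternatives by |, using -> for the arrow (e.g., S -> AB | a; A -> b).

S -> b | AE | BD; A -> a; B -> b; C -> SD; D -> b | AC; E -> SD

No ε-productions.
After unit-elimination: S -> b | bD | aSD; D -> b | aSD.
TERM: introduce A -> a, B -> b and substitute in every rule of length ≥2.
BIN: D -> ASD becomes D -> AC, C -> SD; S -> ASD becomes S -> AE, E -> SD.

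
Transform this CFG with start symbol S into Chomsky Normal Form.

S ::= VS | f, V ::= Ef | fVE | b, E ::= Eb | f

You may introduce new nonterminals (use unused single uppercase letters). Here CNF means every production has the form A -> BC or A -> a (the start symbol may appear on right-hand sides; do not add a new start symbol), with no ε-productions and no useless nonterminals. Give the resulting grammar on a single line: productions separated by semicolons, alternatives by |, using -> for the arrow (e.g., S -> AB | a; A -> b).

S -> f | VS; A -> b; B -> f; C -> VE; E -> f | EA; V -> b | BC | EB

No ε-productions.
No unit productions to eliminate.
TERM: introduce A -> b, B -> f and substitute in every rule of length ≥2.
BIN: V -> BVE becomes V -> BC, C -> VE.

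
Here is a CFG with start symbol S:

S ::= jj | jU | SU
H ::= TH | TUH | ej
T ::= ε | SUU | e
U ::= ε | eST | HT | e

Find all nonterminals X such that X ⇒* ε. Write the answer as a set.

Directly nullable (have an ε-rule): {T, U}.
Not nullable: H, S — each has a terminal in every rule's right-hand side or depends on a non-nullable symbol.

{T, U}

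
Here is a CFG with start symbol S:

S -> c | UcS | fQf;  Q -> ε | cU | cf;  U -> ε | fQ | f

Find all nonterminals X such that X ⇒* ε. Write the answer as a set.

{Q, U}

Directly nullable (have an ε-rule): {Q, U}.
Not nullable: S — each has a terminal in every rule's right-hand side or depends on a non-nullable symbol.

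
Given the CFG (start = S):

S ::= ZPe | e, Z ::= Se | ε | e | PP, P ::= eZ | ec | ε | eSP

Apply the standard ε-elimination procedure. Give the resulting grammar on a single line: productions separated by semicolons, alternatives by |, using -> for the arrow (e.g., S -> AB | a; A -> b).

Nullable set: {P, Z}.
S -> ZPe: Z, P nullable, giving Pe | ZPe | Ze | e.
Drop P -> ε.
P -> eSP: P nullable, giving eS | eSP.
P -> eZ: Z nullable, giving e | eZ.
Drop Z -> ε.
Z -> PP: P, P nullable, giving P | PP.
Unchanged (no nullable symbols): S -> e; P -> ec; Z -> Se; Z -> e.

S -> e | Pe | Ze | ZPe; P -> e | eS | eZ | ec | eSP; Z -> P | e | PP | Se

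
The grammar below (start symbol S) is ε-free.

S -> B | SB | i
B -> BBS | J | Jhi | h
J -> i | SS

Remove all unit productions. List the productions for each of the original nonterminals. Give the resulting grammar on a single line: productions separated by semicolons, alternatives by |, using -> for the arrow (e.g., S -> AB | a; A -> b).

S -> h | i | SB | SS | BBS | Jhi; B -> h | i | SS | BBS | Jhi; J -> i | SS

Unit productions: B->J, S->B.
Unit pairs (A ⇒* B via units): (B,J), (S,B), (S,J).
S: inherits non-unit rules of {B, J, S} → BBS | Jhi | SB | SS | h | i.
B: inherits non-unit rules of {B, J} → BBS | Jhi | SS | h | i.
J: inherits non-unit rules of {J} → SS | i.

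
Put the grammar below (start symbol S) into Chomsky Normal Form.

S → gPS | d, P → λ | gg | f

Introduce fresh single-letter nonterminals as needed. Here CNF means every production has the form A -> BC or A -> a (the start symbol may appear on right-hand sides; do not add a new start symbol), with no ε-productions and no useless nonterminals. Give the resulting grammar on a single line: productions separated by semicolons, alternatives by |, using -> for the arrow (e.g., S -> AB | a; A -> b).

S -> d | AB | AS; A -> g; B -> PS; P -> f | AA

Nullable: {P}; after ε-elimination: S -> d | gS | gPS; P -> f | gg.
No unit productions to eliminate.
TERM: introduce A -> g and substitute in every rule of length ≥2.
BIN: S -> APS becomes S -> AB, B -> PS.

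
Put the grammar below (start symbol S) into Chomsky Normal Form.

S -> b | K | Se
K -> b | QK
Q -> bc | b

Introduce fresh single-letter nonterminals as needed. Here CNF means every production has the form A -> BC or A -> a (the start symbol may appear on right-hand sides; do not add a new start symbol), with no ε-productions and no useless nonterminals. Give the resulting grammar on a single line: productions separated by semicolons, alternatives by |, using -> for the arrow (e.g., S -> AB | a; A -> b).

S -> b | QK | SC; A -> b; B -> c; C -> e; K -> b | QK; Q -> b | AB

No ε-productions.
After unit-elimination: S -> b | QK | Se; K -> b | QK; Q -> b | bc.
TERM: introduce A -> b, B -> c, C -> e and substitute in every rule of length ≥2.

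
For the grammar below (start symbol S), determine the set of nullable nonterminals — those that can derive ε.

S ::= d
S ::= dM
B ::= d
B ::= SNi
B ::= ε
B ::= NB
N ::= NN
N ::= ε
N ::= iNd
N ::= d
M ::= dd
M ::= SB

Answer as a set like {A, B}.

Directly nullable (have an ε-rule): {B, N}.
Not nullable: M, S — each has a terminal in every rule's right-hand side or depends on a non-nullable symbol.

{B, N}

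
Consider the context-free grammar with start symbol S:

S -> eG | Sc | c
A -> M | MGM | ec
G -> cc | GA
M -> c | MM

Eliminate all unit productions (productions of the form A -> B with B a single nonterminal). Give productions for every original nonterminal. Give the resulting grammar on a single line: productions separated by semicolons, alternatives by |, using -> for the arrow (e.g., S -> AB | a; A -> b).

S -> c | Sc | eG; A -> c | MM | ec | MGM; G -> GA | cc; M -> c | MM

Unit productions: A->M.
Unit pairs (A ⇒* B via units): (A,M).
S: inherits non-unit rules of {S} → Sc | c | eG.
A: inherits non-unit rules of {A, M} → MGM | MM | c | ec.
G: inherits non-unit rules of {G} → GA | cc.
M: inherits non-unit rules of {M} → MM | c.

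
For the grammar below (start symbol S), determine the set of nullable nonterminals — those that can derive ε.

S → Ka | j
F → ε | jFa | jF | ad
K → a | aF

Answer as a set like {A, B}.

Directly nullable (have an ε-rule): {F}.
Not nullable: K, S — each has a terminal in every rule's right-hand side or depends on a non-nullable symbol.

{F}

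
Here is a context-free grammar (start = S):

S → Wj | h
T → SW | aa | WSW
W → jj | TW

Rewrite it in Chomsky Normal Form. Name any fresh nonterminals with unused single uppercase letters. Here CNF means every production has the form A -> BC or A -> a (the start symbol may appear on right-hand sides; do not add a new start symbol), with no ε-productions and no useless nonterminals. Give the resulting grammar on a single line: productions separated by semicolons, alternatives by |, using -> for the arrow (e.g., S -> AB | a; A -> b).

No ε-productions.
No unit productions to eliminate.
TERM: introduce B -> a, A -> j and substitute in every rule of length ≥2.
BIN: T -> WSW becomes T -> WC, C -> SW.

S -> h | WA; A -> j; B -> a; C -> SW; T -> BB | SW | WC; W -> AA | TW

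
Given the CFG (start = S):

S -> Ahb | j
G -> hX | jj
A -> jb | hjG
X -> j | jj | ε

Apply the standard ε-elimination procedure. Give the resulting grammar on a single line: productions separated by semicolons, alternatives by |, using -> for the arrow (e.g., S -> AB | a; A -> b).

S -> j | Ahb; A -> jb | hjG; G -> h | hX | jj; X -> j | jj

Nullable set: {X}.
G -> hX: X nullable, giving h | hX.
Drop X -> ε.
Unchanged (no nullable symbols): S -> Ahb; S -> j; A -> hjG; A -> jb; G -> jj; X -> j; X -> jj.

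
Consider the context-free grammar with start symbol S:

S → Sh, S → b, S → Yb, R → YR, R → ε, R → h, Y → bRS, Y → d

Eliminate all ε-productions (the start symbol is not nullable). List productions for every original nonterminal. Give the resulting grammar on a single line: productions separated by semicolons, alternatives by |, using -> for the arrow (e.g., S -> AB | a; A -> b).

Nullable set: {R}.
Drop R -> ε.
R -> YR: R nullable, giving Y | YR.
Y -> bRS: R nullable, giving bRS | bS.
Unchanged (no nullable symbols): S -> Sh; S -> Yb; S -> b; R -> h; Y -> d.

S -> b | Sh | Yb; R -> Y | h | YR; Y -> d | bS | bRS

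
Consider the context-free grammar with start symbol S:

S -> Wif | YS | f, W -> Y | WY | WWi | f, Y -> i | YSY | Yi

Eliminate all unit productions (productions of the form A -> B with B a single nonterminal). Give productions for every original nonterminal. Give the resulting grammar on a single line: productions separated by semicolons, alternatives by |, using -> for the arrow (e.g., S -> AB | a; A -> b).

Unit productions: W->Y.
Unit pairs (A ⇒* B via units): (W,Y).
S: inherits non-unit rules of {S} → Wif | YS | f.
W: inherits non-unit rules of {W, Y} → WWi | WY | YSY | Yi | f | i.
Y: inherits non-unit rules of {Y} → YSY | Yi | i.

S -> f | YS | Wif; W -> f | i | WY | Yi | WWi | YSY; Y -> i | Yi | YSY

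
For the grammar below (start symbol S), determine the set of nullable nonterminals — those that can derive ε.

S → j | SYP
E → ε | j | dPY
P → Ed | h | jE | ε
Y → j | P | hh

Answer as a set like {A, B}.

Directly nullable (have an ε-rule): {E, P}.
Y is nullable via Y -> P (every symbol on the right is already known nullable).
Not nullable: S — each has a terminal in every rule's right-hand side or depends on a non-nullable symbol.

{E, P, Y}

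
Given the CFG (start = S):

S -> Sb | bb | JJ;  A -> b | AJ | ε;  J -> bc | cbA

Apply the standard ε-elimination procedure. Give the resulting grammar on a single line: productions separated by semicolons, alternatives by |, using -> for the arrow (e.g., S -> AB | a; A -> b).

S -> JJ | Sb | bb; A -> J | b | AJ; J -> bc | cb | cbA

Nullable set: {A}.
Drop A -> ε.
A -> AJ: A nullable, giving AJ | J.
J -> cbA: A nullable, giving cb | cbA.
Unchanged (no nullable symbols): S -> JJ; S -> Sb; S -> bb; A -> b; J -> bc.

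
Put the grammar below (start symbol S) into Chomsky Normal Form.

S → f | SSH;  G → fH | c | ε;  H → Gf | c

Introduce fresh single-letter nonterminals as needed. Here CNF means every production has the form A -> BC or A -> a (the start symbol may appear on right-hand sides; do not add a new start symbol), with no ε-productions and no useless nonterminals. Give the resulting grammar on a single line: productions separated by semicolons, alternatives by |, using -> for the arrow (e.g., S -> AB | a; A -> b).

Nullable: {G}; after ε-elimination: S -> f | SSH; G -> c | fH; H -> c | f | Gf.
No unit productions to eliminate.
TERM: introduce A -> f and substitute in every rule of length ≥2.
BIN: S -> SSH becomes S -> SB, B -> SH.

S -> f | SB; A -> f; B -> SH; G -> c | AH; H -> c | f | GA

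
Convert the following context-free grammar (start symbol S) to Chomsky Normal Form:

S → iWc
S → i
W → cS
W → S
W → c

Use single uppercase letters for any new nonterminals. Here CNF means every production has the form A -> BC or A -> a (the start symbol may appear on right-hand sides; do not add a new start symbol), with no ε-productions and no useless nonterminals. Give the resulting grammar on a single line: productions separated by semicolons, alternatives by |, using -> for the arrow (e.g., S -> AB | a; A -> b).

No ε-productions.
After unit-elimination: S -> i | iWc; W -> c | i | cS | iWc.
TERM: introduce B -> c, A -> i and substitute in every rule of length ≥2.
BIN: S -> AWB becomes S -> AC, C -> WB; W -> AWB becomes W -> AD, D -> WB.

S -> i | AC; A -> i; B -> c; C -> WB; D -> WB; W -> c | i | AD | BS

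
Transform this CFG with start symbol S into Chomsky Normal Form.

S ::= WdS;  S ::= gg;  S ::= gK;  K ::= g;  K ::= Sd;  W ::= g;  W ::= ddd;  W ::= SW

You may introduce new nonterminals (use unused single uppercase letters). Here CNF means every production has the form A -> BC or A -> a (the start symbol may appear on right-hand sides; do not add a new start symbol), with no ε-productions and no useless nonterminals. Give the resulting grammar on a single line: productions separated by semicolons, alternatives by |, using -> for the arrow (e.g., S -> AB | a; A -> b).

No ε-productions.
No unit productions to eliminate.
TERM: introduce A -> d, B -> g and substitute in every rule of length ≥2.
BIN: S -> WAS becomes S -> WC, C -> AS; W -> AAA becomes W -> AD, D -> AA.

S -> BB | BK | WC; A -> d; B -> g; C -> AS; D -> AA; K -> g | SA; W -> g | AD | SW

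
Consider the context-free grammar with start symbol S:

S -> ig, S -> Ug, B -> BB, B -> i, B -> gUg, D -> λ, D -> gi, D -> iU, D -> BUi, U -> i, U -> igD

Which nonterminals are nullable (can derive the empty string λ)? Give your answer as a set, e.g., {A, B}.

{D}

Directly nullable (have an ε-rule): {D}.
Not nullable: B, S, U — each has a terminal in every rule's right-hand side or depends on a non-nullable symbol.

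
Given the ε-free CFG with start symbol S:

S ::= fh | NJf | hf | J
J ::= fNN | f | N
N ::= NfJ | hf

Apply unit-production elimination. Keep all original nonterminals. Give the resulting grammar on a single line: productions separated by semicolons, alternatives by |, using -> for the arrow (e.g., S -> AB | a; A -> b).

Unit productions: J->N, S->J.
Unit pairs (A ⇒* B via units): (J,N), (S,J), (S,N).
S: inherits non-unit rules of {J, N, S} → NJf | NfJ | f | fNN | fh | hf.
J: inherits non-unit rules of {J, N} → NfJ | f | fNN | hf.
N: inherits non-unit rules of {N} → NfJ | hf.

S -> f | fh | hf | NJf | NfJ | fNN; J -> f | hf | NfJ | fNN; N -> hf | NfJ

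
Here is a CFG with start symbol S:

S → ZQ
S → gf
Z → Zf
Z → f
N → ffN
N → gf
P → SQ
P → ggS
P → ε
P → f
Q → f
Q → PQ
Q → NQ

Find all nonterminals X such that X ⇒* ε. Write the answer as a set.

{P}

Directly nullable (have an ε-rule): {P}.
Not nullable: N, Q, S, Z — each has a terminal in every rule's right-hand side or depends on a non-nullable symbol.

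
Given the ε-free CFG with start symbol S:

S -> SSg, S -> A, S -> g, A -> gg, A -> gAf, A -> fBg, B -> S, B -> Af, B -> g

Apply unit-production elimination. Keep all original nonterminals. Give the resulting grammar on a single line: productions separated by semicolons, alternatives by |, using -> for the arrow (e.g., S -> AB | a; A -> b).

S -> g | gg | SSg | fBg | gAf; A -> gg | fBg | gAf; B -> g | Af | gg | SSg | fBg | gAf

Unit productions: B->S, S->A.
Unit pairs (A ⇒* B via units): (B,A), (B,S), (S,A).
S: inherits non-unit rules of {A, S} → SSg | fBg | g | gAf | gg.
A: inherits non-unit rules of {A} → fBg | gAf | gg.
B: inherits non-unit rules of {A, B, S} → Af | SSg | fBg | g | gAf | gg.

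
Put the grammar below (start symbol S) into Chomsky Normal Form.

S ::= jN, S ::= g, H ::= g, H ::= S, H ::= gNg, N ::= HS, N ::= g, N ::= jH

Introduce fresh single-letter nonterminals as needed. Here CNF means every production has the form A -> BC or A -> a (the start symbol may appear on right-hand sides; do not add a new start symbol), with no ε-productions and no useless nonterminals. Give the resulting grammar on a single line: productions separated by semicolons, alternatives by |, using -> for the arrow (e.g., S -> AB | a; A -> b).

S -> g | BN; A -> g; B -> j; C -> NA; H -> g | AC | BN; N -> g | BH | HS

No ε-productions.
After unit-elimination: S -> g | jN; H -> g | jN | gNg; N -> g | HS | jH.
TERM: introduce A -> g, B -> j and substitute in every rule of length ≥2.
BIN: H -> ANA becomes H -> AC, C -> NA.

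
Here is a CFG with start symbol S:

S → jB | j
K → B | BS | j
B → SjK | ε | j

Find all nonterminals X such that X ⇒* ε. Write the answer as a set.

{B, K}

Directly nullable (have an ε-rule): {B}.
K is nullable via K -> B (every symbol on the right is already known nullable).
Not nullable: S — each has a terminal in every rule's right-hand side or depends on a non-nullable symbol.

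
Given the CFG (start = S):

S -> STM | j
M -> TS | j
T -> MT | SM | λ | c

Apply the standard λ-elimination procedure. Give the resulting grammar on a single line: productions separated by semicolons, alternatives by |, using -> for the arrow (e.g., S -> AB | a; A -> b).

S -> j | SM | STM; M -> S | j | TS; T -> M | c | MT | SM

Nullable set: {T}.
S -> STM: T nullable, giving SM | STM.
M -> TS: T nullable, giving S | TS.
Drop T -> λ.
T -> MT: T nullable, giving M | MT.
Unchanged (no nullable symbols): S -> j; M -> j; T -> SM; T -> c.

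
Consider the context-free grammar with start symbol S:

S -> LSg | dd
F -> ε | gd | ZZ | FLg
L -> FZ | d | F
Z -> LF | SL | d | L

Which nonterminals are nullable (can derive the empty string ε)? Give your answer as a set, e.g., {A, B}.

Directly nullable (have an ε-rule): {F}.
L is nullable via L -> F (every symbol on the right is already known nullable).
Z is nullable via Z -> L (every symbol on the right is already known nullable).
Not nullable: S — each has a terminal in every rule's right-hand side or depends on a non-nullable symbol.

{F, L, Z}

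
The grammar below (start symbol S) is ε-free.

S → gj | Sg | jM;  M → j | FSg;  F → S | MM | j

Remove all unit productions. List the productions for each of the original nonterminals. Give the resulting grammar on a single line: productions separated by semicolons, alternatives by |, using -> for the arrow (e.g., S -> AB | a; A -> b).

Unit productions: F->S.
Unit pairs (A ⇒* B via units): (F,S).
S: inherits non-unit rules of {S} → Sg | gj | jM.
F: inherits non-unit rules of {F, S} → MM | Sg | gj | j | jM.
M: inherits non-unit rules of {M} → FSg | j.

S -> Sg | gj | jM; F -> j | MM | Sg | gj | jM; M -> j | FSg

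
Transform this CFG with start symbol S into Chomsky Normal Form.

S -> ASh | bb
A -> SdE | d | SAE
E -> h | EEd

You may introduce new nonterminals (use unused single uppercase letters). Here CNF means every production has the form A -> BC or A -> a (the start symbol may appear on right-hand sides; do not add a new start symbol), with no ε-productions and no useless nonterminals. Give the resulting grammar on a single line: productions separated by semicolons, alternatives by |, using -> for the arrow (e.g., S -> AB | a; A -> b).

No ε-productions.
No unit productions to eliminate.
TERM: introduce D -> b, B -> d, C -> h and substitute in every rule of length ≥2.
BIN: A -> SAE becomes A -> SF, F -> AE; A -> SBE becomes A -> SG, G -> BE; E -> EEB becomes E -> EH, H -> EB; S -> ASC becomes S -> AJ, J -> SC.

S -> AJ | DD; A -> d | SF | SG; B -> d; C -> h; D -> b; E -> h | EH; F -> AE; G -> BE; H -> EB; J -> SC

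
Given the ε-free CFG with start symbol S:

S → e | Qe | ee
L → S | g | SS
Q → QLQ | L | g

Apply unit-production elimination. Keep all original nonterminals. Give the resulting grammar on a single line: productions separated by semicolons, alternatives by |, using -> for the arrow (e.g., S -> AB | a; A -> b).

S -> e | Qe | ee; L -> e | g | Qe | SS | ee; Q -> e | g | Qe | SS | ee | QLQ

Unit productions: L->S, Q->L.
Unit pairs (A ⇒* B via units): (L,S), (Q,L), (Q,S).
S: inherits non-unit rules of {S} → Qe | e | ee.
L: inherits non-unit rules of {L, S} → Qe | SS | e | ee | g.
Q: inherits non-unit rules of {L, Q, S} → QLQ | Qe | SS | e | ee | g.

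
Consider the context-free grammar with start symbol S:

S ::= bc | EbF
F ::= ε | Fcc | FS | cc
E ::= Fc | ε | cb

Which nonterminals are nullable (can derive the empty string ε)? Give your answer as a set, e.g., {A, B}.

{E, F}

Directly nullable (have an ε-rule): {E, F}.
Not nullable: S — each has a terminal in every rule's right-hand side or depends on a non-nullable symbol.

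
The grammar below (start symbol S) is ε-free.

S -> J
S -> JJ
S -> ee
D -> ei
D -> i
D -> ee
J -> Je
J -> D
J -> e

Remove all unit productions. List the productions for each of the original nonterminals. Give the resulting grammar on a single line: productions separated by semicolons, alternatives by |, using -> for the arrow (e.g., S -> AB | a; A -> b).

S -> e | i | JJ | Je | ee | ei; D -> i | ee | ei; J -> e | i | Je | ee | ei

Unit productions: J->D, S->J.
Unit pairs (A ⇒* B via units): (J,D), (S,D), (S,J).
S: inherits non-unit rules of {D, J, S} → JJ | Je | e | ee | ei | i.
D: inherits non-unit rules of {D} → ee | ei | i.
J: inherits non-unit rules of {D, J} → Je | e | ee | ei | i.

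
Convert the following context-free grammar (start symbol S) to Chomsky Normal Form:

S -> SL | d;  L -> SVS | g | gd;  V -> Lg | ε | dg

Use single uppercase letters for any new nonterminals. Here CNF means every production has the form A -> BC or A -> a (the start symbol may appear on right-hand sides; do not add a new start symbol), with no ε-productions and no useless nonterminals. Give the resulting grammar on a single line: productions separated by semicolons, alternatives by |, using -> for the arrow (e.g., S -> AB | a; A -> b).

S -> d | SL; A -> g; B -> d; C -> VS; L -> g | AB | SC | SS; V -> BA | LA

Nullable: {V}; after ε-elimination: S -> d | SL; L -> g | SS | gd | SVS; V -> Lg | dg.
No unit productions to eliminate.
TERM: introduce B -> d, A -> g and substitute in every rule of length ≥2.
BIN: L -> SVS becomes L -> SC, C -> VS.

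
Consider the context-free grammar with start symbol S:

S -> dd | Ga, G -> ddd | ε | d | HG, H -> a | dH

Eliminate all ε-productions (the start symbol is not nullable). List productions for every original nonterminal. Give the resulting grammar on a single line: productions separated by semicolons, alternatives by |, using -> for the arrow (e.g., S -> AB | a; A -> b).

S -> a | Ga | dd; G -> H | d | HG | ddd; H -> a | dH

Nullable set: {G}.
S -> Ga: G nullable, giving Ga | a.
Drop G -> ε.
G -> HG: G nullable, giving H | HG.
Unchanged (no nullable symbols): S -> dd; G -> d; G -> ddd; H -> a; H -> dH.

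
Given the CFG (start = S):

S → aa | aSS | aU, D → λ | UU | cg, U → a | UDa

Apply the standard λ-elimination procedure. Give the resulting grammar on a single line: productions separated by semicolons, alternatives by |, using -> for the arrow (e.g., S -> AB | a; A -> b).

Nullable set: {D}.
Drop D -> λ.
U -> UDa: D nullable, giving UDa | Ua.
Unchanged (no nullable symbols): S -> aSS; S -> aU; S -> aa; D -> UU; D -> cg; U -> a.

S -> aU | aa | aSS; D -> UU | cg; U -> a | Ua | UDa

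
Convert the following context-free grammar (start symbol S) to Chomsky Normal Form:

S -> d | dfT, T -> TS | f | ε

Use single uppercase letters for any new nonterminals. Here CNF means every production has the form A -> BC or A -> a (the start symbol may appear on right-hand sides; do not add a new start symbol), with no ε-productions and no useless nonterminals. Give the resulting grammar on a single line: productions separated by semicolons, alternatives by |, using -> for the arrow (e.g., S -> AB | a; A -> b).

S -> d | AB | AC; A -> d; B -> f; C -> BT; D -> BT; T -> d | f | AB | AD | TS

Nullable: {T}; after ε-elimination: S -> d | df | dfT; T -> S | f | TS.
After unit-elimination: S -> d | df | dfT; T -> d | f | TS | df | dfT.
TERM: introduce A -> d, B -> f and substitute in every rule of length ≥2.
BIN: S -> ABT becomes S -> AC, C -> BT; T -> ABT becomes T -> AD, D -> BT.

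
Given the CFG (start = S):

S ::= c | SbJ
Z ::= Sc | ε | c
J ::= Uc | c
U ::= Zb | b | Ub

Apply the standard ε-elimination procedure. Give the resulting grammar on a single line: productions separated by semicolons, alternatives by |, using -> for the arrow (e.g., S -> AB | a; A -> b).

S -> c | SbJ; J -> c | Uc; U -> b | Ub | Zb; Z -> c | Sc

Nullable set: {Z}.
U -> Zb: Z nullable, giving Zb | b.
Drop Z -> ε.
Unchanged (no nullable symbols): S -> SbJ; S -> c; J -> Uc; J -> c; U -> Ub; U -> b; Z -> Sc; Z -> c.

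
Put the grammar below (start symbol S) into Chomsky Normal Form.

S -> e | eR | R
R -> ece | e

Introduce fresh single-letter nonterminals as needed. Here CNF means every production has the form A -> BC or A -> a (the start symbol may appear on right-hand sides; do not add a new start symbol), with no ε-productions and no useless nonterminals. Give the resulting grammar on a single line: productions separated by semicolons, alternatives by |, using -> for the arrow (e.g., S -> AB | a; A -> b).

No ε-productions.
After unit-elimination: S -> e | eR | ece; R -> e | ece.
TERM: introduce B -> c, A -> e and substitute in every rule of length ≥2.
BIN: R -> ABA becomes R -> AC, C -> BA; S -> ABA becomes S -> AD, D -> BA.

S -> e | AD | AR; A -> e; B -> c; C -> BA; D -> BA; R -> e | AC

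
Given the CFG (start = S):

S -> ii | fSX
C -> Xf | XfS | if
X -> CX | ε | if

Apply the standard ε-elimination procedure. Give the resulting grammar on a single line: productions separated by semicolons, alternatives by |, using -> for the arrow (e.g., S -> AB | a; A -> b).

S -> fS | ii | fSX; C -> f | Xf | fS | if | XfS; X -> C | CX | if

Nullable set: {X}.
S -> fSX: X nullable, giving fS | fSX.
C -> Xf: X nullable, giving Xf | f.
C -> XfS: X nullable, giving XfS | fS.
Drop X -> ε.
X -> CX: X nullable, giving C | CX.
Unchanged (no nullable symbols): S -> ii; C -> if; X -> if.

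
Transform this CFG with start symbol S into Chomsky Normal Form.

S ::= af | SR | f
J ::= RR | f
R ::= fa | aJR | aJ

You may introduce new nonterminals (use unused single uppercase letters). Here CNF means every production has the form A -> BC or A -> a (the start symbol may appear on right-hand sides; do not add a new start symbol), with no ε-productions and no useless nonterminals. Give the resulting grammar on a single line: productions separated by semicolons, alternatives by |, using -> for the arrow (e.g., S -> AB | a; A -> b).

No ε-productions.
No unit productions to eliminate.
TERM: introduce A -> a, B -> f and substitute in every rule of length ≥2.
BIN: R -> AJR becomes R -> AC, C -> JR.

S -> f | AB | SR; A -> a; B -> f; C -> JR; J -> f | RR; R -> AC | AJ | BA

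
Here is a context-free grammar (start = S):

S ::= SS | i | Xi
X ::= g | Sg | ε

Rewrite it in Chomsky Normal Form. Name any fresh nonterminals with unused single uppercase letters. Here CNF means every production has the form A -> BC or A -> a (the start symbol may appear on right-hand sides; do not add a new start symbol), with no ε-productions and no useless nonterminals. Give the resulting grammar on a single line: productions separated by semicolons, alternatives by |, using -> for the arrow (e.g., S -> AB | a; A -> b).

S -> i | SS | XA; A -> i; B -> g; X -> g | SB

Nullable: {X}; after ε-elimination: S -> i | SS | Xi; X -> g | Sg.
No unit productions to eliminate.
TERM: introduce B -> g, A -> i and substitute in every rule of length ≥2.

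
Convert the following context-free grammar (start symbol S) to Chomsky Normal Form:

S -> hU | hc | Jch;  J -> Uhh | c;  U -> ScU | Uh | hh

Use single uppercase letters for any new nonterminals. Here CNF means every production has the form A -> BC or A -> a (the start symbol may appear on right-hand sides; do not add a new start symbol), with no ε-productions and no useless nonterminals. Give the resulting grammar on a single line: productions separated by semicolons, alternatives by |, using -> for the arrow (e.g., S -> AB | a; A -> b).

No ε-productions.
No unit productions to eliminate.
TERM: introduce B -> c, A -> h and substitute in every rule of length ≥2.
BIN: J -> UAA becomes J -> UC, C -> AA; S -> JBA becomes S -> JD, D -> BA; U -> SBU becomes U -> SE, E -> BU.

S -> AB | AU | JD; A -> h; B -> c; C -> AA; D -> BA; E -> BU; J -> c | UC; U -> AA | SE | UA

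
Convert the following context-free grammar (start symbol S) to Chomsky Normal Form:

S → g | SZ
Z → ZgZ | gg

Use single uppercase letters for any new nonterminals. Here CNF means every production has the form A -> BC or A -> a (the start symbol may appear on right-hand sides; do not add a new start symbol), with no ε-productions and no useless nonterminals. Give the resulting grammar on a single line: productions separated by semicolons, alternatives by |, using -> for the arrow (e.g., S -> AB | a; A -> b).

S -> g | SZ; A -> g; B -> AZ; Z -> AA | ZB

No ε-productions.
No unit productions to eliminate.
TERM: introduce A -> g and substitute in every rule of length ≥2.
BIN: Z -> ZAZ becomes Z -> ZB, B -> AZ.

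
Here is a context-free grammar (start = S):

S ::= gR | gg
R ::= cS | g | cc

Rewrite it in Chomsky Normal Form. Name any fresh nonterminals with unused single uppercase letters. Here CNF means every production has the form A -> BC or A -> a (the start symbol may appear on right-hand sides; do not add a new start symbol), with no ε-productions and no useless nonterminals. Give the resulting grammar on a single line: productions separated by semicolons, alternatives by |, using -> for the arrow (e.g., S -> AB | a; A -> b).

No ε-productions.
No unit productions to eliminate.
TERM: introduce A -> c, B -> g and substitute in every rule of length ≥2.

S -> BB | BR; A -> c; B -> g; R -> g | AA | AS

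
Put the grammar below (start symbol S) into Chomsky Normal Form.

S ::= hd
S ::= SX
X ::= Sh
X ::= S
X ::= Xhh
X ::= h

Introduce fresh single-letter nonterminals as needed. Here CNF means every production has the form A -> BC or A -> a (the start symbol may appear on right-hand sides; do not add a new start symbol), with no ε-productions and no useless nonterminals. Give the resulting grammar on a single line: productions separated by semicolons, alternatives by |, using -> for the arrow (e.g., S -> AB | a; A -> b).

No ε-productions.
After unit-elimination: S -> SX | hd; X -> h | SX | Sh | hd | Xhh.
TERM: introduce B -> d, A -> h and substitute in every rule of length ≥2.
BIN: X -> XAA becomes X -> XC, C -> AA.

S -> AB | SX; A -> h; B -> d; C -> AA; X -> h | AB | SA | SX | XC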